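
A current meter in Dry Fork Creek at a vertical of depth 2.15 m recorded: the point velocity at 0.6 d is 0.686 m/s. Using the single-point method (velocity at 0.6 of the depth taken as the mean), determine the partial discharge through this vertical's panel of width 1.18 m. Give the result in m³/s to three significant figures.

v̄ = v₀.₆ = 0.686 m/s
q = v̄ × d × w = 0.6860 × 2.15 × 1.18 = 1.740 m³/s

1.74 m³/s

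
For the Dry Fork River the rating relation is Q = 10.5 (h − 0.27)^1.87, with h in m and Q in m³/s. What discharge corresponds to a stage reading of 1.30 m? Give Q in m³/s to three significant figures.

11.1 m³/s

Q = 10.5 × (1.30 − 0.27)^1.87 = 10.5 × 1.03^1.87 = 11.10 m³/s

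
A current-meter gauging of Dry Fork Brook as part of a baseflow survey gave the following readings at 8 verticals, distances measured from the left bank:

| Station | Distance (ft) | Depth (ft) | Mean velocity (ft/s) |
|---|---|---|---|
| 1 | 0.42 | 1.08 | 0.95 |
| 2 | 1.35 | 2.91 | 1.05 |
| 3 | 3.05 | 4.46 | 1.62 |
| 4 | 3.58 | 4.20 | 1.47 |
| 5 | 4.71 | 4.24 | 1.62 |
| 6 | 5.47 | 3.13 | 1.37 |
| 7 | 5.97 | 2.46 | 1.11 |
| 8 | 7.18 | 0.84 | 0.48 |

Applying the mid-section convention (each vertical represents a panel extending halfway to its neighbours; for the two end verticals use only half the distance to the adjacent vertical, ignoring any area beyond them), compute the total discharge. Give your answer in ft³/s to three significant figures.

29.4 ft³/s

w_1 = (1.35 − 0.42)/2 = 0.465 ft; q_1 = 0.95 × 1.08 × 0.465 = 0.4771 ft³/s
w_2 = (3.05 − 0.42)/2 = 1.315 ft; q_2 = 1.05 × 2.91 × 1.315 = 4.018 ft³/s
w_3 = (3.58 − 1.35)/2 = 1.115 ft; q_3 = 1.62 × 4.46 × 1.115 = 8.056 ft³/s
w_4 = (4.71 − 3.05)/2 = 0.83 ft; q_4 = 1.47 × 4.20 × 0.83 = 5.124 ft³/s
w_5 = (5.47 − 3.58)/2 = 0.945 ft; q_5 = 1.62 × 4.24 × 0.945 = 6.491 ft³/s
w_6 = (5.97 − 4.71)/2 = 0.63 ft; q_6 = 1.37 × 3.13 × 0.63 = 2.702 ft³/s
w_7 = (7.18 − 5.47)/2 = 0.855 ft; q_7 = 1.11 × 2.46 × 0.855 = 2.335 ft³/s
w_8 = (7.18 − 5.97)/2 = 0.605 ft; q_8 = 0.48 × 0.84 × 0.605 = 0.2439 ft³/s
Q = Σ qᵢ = 29.45 ft³/s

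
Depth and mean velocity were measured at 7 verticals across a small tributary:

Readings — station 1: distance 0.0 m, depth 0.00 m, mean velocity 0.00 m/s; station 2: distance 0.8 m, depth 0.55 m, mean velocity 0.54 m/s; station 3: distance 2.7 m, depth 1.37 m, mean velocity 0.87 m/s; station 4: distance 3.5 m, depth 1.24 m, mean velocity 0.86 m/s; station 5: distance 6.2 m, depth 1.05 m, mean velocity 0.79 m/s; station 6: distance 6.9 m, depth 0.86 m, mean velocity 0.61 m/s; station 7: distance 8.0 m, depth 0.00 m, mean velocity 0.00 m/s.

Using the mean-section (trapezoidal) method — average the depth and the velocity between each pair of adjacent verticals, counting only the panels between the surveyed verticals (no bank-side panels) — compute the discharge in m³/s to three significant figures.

5.41 m³/s

Panel 1-2: Δb = 0.8 m, d̄ = (0.00+0.55)/2 = 0.275, v̄ = (0.00+0.54)/2 = 0.27 → q = 0.8×0.275×0.27 = 0.05940 m³/s
Panel 2-3: Δb = 1.9 m, d̄ = (0.55+1.37)/2 = 0.96, v̄ = (0.54+0.87)/2 = 0.705 → q = 1.9×0.96×0.705 = 1.286 m³/s
Panel 3-4: Δb = 0.8 m, d̄ = (1.37+1.24)/2 = 1.305, v̄ = (0.87+0.86)/2 = 0.865 → q = 0.8×1.305×0.865 = 0.9031 m³/s
Panel 4-5: Δb = 2.7 m, d̄ = (1.24+1.05)/2 = 1.145, v̄ = (0.86+0.79)/2 = 0.825 → q = 2.7×1.145×0.825 = 2.550 m³/s
Panel 5-6: Δb = 0.7 m, d̄ = (1.05+0.86)/2 = 0.955, v̄ = (0.79+0.61)/2 = 0.7 → q = 0.7×0.955×0.7 = 0.4680 m³/s
Panel 6-7: Δb = 1.1 m, d̄ = (0.86+0.00)/2 = 0.43, v̄ = (0.61+0.00)/2 = 0.305 → q = 1.1×0.43×0.305 = 0.1443 m³/s
Q = Σ q = 5.411 m³/s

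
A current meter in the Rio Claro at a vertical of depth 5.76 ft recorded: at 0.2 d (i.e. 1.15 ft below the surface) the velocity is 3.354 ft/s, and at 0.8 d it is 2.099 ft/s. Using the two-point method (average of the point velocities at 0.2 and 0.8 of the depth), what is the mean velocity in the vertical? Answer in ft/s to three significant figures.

v̄ = (3.354 + 2.099) / 2 = 2.727 ft/s

2.73 ft/s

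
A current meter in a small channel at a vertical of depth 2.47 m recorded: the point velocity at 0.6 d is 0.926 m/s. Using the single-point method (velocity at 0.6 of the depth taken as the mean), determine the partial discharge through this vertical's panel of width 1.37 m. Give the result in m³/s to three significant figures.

v̄ = v₀.₆ = 0.926 m/s
q = v̄ × d × w = 0.9260 × 2.47 × 1.37 = 3.133 m³/s

3.13 m³/s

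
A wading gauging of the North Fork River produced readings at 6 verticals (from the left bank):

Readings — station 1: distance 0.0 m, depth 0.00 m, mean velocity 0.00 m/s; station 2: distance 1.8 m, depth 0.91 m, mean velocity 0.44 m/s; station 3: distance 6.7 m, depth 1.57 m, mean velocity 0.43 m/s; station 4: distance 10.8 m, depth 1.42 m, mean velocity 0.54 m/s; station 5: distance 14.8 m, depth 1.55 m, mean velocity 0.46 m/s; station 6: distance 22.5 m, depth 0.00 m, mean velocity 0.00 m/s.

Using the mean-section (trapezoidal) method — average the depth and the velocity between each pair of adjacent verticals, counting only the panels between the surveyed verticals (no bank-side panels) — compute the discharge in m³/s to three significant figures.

10.1 m³/s

Panel 1-2: Δb = 1.8 m, d̄ = (0.00+0.91)/2 = 0.455, v̄ = (0.00+0.44)/2 = 0.22 → q = 1.8×0.455×0.22 = 0.1802 m³/s
Panel 2-3: Δb = 4.9 m, d̄ = (0.91+1.57)/2 = 1.24, v̄ = (0.44+0.43)/2 = 0.435 → q = 4.9×1.24×0.435 = 2.643 m³/s
Panel 3-4: Δb = 4.1 m, d̄ = (1.57+1.42)/2 = 1.495, v̄ = (0.43+0.54)/2 = 0.485 → q = 4.1×1.495×0.485 = 2.973 m³/s
Panel 4-5: Δb = 4 m, d̄ = (1.42+1.55)/2 = 1.485, v̄ = (0.54+0.46)/2 = 0.5 → q = 4×1.485×0.5 = 2.970 m³/s
Panel 5-6: Δb = 7.7 m, d̄ = (1.55+0.00)/2 = 0.775, v̄ = (0.46+0.00)/2 = 0.23 → q = 7.7×0.775×0.23 = 1.373 m³/s
Q = Σ q = 10.14 m³/s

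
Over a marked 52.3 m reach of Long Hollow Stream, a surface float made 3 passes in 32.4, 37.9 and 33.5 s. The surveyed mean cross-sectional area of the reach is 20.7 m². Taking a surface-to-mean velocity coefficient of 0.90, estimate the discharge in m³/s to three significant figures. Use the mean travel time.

28.2 m³/s

t̄ = (32.4 + 37.9 + 33.5) / 3 = 34.6 s
v_surface = L / t̄ = 52.3 / 34.6 = 1.512 m/s
v_mean = 0.90 × 1.512 = 1.360 m/s
Q = A × v_mean = 20.7 × 1.360 = 28.16 m³/s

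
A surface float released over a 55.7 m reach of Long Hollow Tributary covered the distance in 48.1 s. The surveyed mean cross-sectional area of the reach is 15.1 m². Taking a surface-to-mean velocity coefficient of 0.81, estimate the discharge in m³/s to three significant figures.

14.2 m³/s

v_surface = L / t̄ = 55.7 / 48.1 = 1.158 m/s
v_mean = 0.81 × 1.158 = 0.9380 m/s
Q = A × v_mean = 15.1 × 0.9380 = 14.16 m³/s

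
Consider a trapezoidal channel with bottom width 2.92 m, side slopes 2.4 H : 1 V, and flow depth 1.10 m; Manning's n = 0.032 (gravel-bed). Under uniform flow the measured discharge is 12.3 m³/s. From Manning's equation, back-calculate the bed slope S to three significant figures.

0.00657

A = (b + z·y)·y = (2.92 + 2.4×1.10)×1.10 = 6.116 m²
P = b + 2y√(1+z²) = 2.92 + 2×1.10×√(1+2.4²) = 8.640 m
R = A/P = 6.116/8.640 = 0.7079 m
S = (Q·n / (1·A·R^(2/3)))² = (12.3×0.032 / (1×6.116×0.7943))² = 0.006565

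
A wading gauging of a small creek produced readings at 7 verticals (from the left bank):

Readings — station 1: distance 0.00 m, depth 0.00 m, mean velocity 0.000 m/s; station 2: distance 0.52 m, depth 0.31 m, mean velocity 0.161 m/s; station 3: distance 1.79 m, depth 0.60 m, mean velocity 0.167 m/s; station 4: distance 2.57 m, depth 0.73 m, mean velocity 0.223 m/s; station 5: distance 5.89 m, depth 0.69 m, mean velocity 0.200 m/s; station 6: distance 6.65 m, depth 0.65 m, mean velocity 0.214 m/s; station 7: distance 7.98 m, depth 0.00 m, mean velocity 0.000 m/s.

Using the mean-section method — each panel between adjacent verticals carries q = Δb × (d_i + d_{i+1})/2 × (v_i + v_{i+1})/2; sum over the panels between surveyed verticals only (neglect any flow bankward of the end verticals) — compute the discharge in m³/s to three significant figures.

Panel 1-2: Δb = 0.52 m, d̄ = (0.00+0.31)/2 = 0.155, v̄ = (0.000+0.161)/2 = 0.0805 → q = 0.52×0.155×0.0805 = 0.006488 m³/s
Panel 2-3: Δb = 1.27 m, d̄ = (0.31+0.60)/2 = 0.455, v̄ = (0.161+0.167)/2 = 0.164 → q = 1.27×0.455×0.164 = 0.09477 m³/s
Panel 3-4: Δb = 0.78 m, d̄ = (0.60+0.73)/2 = 0.665, v̄ = (0.167+0.223)/2 = 0.195 → q = 0.78×0.665×0.195 = 0.1011 m³/s
Panel 4-5: Δb = 3.32 m, d̄ = (0.73+0.69)/2 = 0.71, v̄ = (0.223+0.200)/2 = 0.2115 → q = 3.32×0.71×0.2115 = 0.4985 m³/s
Panel 5-6: Δb = 0.76 m, d̄ = (0.69+0.65)/2 = 0.67, v̄ = (0.200+0.214)/2 = 0.207 → q = 0.76×0.67×0.207 = 0.1054 m³/s
Panel 6-7: Δb = 1.33 m, d̄ = (0.65+0.00)/2 = 0.325, v̄ = (0.214+0.000)/2 = 0.107 → q = 1.33×0.325×0.107 = 0.04625 m³/s
Q = Σ q = 0.8526 m³/s

0.853 m³/s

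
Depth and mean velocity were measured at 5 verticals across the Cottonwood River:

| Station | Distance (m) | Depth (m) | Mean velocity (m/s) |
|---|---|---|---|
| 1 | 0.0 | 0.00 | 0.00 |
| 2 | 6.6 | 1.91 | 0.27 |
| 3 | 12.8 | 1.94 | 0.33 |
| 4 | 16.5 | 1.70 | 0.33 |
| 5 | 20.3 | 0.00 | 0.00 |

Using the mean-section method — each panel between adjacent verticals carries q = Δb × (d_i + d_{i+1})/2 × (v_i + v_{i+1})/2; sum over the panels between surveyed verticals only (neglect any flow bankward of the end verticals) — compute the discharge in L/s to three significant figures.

Panel 1-2: Δb = 6.6 m, d̄ = (0.00+1.91)/2 = 0.955, v̄ = (0.00+0.27)/2 = 0.135 → q = 6.6×0.955×0.135 = 0.8509 m³/s
Panel 2-3: Δb = 6.2 m, d̄ = (1.91+1.94)/2 = 1.925, v̄ = (0.27+0.33)/2 = 0.3 → q = 6.2×1.925×0.3 = 3.581 m³/s
Panel 3-4: Δb = 3.7 m, d̄ = (1.94+1.70)/2 = 1.82, v̄ = (0.33+0.33)/2 = 0.33 → q = 3.7×1.82×0.33 = 2.222 m³/s
Panel 4-5: Δb = 3.8 m, d̄ = (1.70+0.00)/2 = 0.85, v̄ = (0.33+0.00)/2 = 0.165 → q = 3.8×0.85×0.165 = 0.5330 m³/s
Q = Σ q = 7.187 m³/s
= 7.187 × 1000 = 7187 L/s

7190 L/s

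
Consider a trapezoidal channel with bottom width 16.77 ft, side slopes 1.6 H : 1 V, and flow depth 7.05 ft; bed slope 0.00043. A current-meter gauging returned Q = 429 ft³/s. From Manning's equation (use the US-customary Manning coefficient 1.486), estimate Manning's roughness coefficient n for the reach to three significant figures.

0.0391

A = (b + z·y)·y = (16.77 + 1.6×7.05)×7.05 = 197.8 ft²
P = b + 2y√(1+z²) = 16.77 + 2×7.05×√(1+1.6²) = 43.37 ft
R = A/P = 197.8/43.37 = 4.559 ft
n = (1.486/Q)·A·R^(2/3)·S^(1/2) = (1.486/429) × 197.8 × 2.750 × 0.02074 = 0.03906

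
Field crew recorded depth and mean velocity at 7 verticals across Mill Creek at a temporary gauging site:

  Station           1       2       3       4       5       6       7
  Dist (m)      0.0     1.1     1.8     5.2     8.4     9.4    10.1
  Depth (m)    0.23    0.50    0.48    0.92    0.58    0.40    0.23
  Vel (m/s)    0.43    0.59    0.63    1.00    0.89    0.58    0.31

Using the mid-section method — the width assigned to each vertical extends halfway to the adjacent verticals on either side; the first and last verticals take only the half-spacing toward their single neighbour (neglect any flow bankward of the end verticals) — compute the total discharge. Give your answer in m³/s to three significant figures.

5.28 m³/s

w_1 = (1.1 − 0.0)/2 = 0.55 m; q_1 = 0.43 × 0.23 × 0.55 = 0.05440 m³/s
w_2 = (1.8 − 0.0)/2 = 0.9 m; q_2 = 0.59 × 0.50 × 0.9 = 0.2655 m³/s
w_3 = (5.2 − 1.1)/2 = 2.05 m; q_3 = 0.63 × 0.48 × 2.05 = 0.6199 m³/s
w_4 = (8.4 − 1.8)/2 = 3.3 m; q_4 = 1.00 × 0.92 × 3.3 = 3.036 m³/s
w_5 = (9.4 − 5.2)/2 = 2.1 m; q_5 = 0.89 × 0.58 × 2.1 = 1.084 m³/s
w_6 = (10.1 − 8.4)/2 = 0.85 m; q_6 = 0.58 × 0.40 × 0.85 = 0.1972 m³/s
w_7 = (10.1 − 9.4)/2 = 0.35 m; q_7 = 0.31 × 0.23 × 0.35 = 0.02496 m³/s
Q = Σ qᵢ = 5.282 m³/s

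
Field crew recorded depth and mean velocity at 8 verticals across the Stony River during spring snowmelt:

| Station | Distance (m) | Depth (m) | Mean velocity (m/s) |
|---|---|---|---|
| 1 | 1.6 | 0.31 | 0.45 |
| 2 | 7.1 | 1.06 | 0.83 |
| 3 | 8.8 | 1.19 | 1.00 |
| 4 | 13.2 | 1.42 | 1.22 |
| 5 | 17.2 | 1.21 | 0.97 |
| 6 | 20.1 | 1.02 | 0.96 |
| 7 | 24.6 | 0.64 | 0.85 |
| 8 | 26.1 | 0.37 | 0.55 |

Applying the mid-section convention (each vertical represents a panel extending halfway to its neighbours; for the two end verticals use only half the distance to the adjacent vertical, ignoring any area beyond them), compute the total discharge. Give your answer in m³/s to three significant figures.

w_1 = (7.1 − 1.6)/2 = 2.75 m; q_1 = 0.45 × 0.31 × 2.75 = 0.3836 m³/s
w_2 = (8.8 − 1.6)/2 = 3.6 m; q_2 = 0.83 × 1.06 × 3.6 = 3.167 m³/s
w_3 = (13.2 − 7.1)/2 = 3.05 m; q_3 = 1.00 × 1.19 × 3.05 = 3.630 m³/s
w_4 = (17.2 − 8.8)/2 = 4.2 m; q_4 = 1.22 × 1.42 × 4.2 = 7.276 m³/s
w_5 = (20.1 − 13.2)/2 = 3.45 m; q_5 = 0.97 × 1.21 × 3.45 = 4.049 m³/s
w_6 = (24.6 − 17.2)/2 = 3.7 m; q_6 = 0.96 × 1.02 × 3.7 = 3.623 m³/s
w_7 = (26.1 − 20.1)/2 = 3 m; q_7 = 0.85 × 0.64 × 3 = 1.632 m³/s
w_8 = (26.1 − 24.6)/2 = 0.75 m; q_8 = 0.55 × 0.37 × 0.75 = 0.1526 m³/s
Q = Σ qᵢ = 23.91 m³/s

23.9 m³/s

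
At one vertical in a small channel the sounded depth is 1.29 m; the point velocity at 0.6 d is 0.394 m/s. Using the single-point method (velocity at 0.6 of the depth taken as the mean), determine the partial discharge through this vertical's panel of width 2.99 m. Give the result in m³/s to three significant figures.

v̄ = v₀.₆ = 0.394 m/s
q = v̄ × d × w = 0.3940 × 1.29 × 2.99 = 1.520 m³/s

1.52 m³/s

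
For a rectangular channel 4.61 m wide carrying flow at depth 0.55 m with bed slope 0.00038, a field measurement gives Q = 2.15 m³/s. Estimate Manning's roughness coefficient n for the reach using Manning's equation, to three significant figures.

A = b·y = 4.61 × 0.55 = 2.536 m²
P = b + 2y = 4.61 + 2×0.55 = 5.710 m
R = A/P = 2.536/5.710 = 0.4440 m
n = (1/Q)·A·R^(2/3)·S^(1/2) = (1/2.15) × 2.536 × 0.5820 × 0.01949 = 0.01338

0.0134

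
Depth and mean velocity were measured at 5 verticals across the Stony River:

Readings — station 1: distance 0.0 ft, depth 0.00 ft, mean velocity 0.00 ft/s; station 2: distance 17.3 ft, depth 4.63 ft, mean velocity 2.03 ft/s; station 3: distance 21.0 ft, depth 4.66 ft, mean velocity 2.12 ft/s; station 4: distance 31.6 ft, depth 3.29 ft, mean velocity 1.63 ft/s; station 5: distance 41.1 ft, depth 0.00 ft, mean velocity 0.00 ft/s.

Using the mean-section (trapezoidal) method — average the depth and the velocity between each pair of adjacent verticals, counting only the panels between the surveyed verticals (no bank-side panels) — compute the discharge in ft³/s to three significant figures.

168 ft³/s

Panel 1-2: Δb = 17.3 ft, d̄ = (0.00+4.63)/2 = 2.315, v̄ = (0.00+2.03)/2 = 1.015 → q = 17.3×2.315×1.015 = 40.65 ft³/s
Panel 2-3: Δb = 3.7 ft, d̄ = (4.63+4.66)/2 = 4.645, v̄ = (2.03+2.12)/2 = 2.075 → q = 3.7×4.645×2.075 = 35.66 ft³/s
Panel 3-4: Δb = 10.6 ft, d̄ = (4.66+3.29)/2 = 3.975, v̄ = (2.12+1.63)/2 = 1.875 → q = 10.6×3.975×1.875 = 79.00 ft³/s
Panel 4-5: Δb = 9.5 ft, d̄ = (3.29+0.00)/2 = 1.645, v̄ = (1.63+0.00)/2 = 0.815 → q = 9.5×1.645×0.815 = 12.74 ft³/s
Q = Σ q = 168.1 ft³/s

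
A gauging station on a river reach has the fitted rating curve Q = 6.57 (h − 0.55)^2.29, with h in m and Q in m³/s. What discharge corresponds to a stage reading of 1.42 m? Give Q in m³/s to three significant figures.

Q = 6.57 × (1.42 − 0.55)^2.29 = 6.57 × 0.87^2.29 = 4.776 m³/s

4.78 m³/s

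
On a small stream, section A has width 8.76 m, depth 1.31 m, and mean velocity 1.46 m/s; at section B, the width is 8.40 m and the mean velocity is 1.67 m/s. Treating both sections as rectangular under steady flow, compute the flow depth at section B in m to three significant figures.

Q = A₁V₁ = (8.76×1.31) × 1.46 = 16.75 m³/s
d₂ = Q/(b₂ V₂) = 16.75/(8.40×1.67) = 1.194 m

1.19 m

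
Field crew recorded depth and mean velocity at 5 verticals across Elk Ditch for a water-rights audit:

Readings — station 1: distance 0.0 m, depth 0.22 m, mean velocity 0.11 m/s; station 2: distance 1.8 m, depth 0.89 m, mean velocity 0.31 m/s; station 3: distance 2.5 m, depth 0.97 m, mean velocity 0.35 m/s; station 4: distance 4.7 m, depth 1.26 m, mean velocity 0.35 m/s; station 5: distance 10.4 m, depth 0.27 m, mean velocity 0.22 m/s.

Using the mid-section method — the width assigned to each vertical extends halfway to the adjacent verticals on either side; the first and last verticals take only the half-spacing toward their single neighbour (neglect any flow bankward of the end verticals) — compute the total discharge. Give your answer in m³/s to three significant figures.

w_1 = (1.8 − 0.0)/2 = 0.9 m; q_1 = 0.11 × 0.22 × 0.9 = 0.02178 m³/s
w_2 = (2.5 − 0.0)/2 = 1.25 m; q_2 = 0.31 × 0.89 × 1.25 = 0.3449 m³/s
w_3 = (4.7 − 1.8)/2 = 1.45 m; q_3 = 0.35 × 0.97 × 1.45 = 0.4923 m³/s
w_4 = (10.4 − 2.5)/2 = 3.95 m; q_4 = 0.35 × 1.26 × 3.95 = 1.742 m³/s
w_5 = (10.4 − 4.7)/2 = 2.85 m; q_5 = 0.22 × 0.27 × 2.85 = 0.1693 m³/s
Q = Σ qᵢ = 2.770 m³/s

2.77 m³/s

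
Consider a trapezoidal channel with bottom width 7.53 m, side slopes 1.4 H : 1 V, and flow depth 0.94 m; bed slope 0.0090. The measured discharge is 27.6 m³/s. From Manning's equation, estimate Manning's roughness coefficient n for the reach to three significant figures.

A = (b + z·y)·y = (7.53 + 1.4×0.94)×0.94 = 8.315 m²
P = b + 2y√(1+z²) = 7.53 + 2×0.94×√(1+1.4²) = 10.76 m
R = A/P = 8.315/10.76 = 0.7725 m
n = (1/Q)·A·R^(2/3)·S^(1/2) = (1/27.6) × 8.315 × 0.8419 × 0.09487 = 0.02406

0.0241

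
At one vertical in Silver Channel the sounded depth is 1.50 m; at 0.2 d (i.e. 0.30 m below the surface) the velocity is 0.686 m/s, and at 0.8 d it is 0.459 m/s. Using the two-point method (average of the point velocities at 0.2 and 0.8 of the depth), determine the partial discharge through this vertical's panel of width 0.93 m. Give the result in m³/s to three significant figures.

v̄ = (0.686 + 0.459) / 2 = 0.5725 m/s
q = v̄ × d × w = 0.5725 × 1.50 × 0.93 = 0.7986 m³/s

0.799 m³/s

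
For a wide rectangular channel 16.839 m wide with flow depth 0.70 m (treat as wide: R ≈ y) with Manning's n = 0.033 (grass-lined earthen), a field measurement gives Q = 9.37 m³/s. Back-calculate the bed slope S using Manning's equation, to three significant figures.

0.00111

A = b·y = 16.839 × 0.70 = 11.79 m²
Wide channel: R ≈ y = 0.70 m
S = (Q·n / (1·A·R^(2/3)))² = (9.37×0.033 / (1×11.79×0.7884))² = 0.001107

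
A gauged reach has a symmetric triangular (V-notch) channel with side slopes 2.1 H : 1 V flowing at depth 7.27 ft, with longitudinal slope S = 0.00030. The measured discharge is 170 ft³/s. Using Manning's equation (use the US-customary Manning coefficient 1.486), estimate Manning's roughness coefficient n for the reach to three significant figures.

0.0371

A = z·y² = 2.1×7.27² = 111.0 ft²
P = 2y√(1+z²) = 2×7.27×√(1+2.1²) = 33.82 ft
R = A/P = 111.0/33.82 = 3.282 ft
n = (1.486/Q)·A·R^(2/3)·S^(1/2) = (1.486/170) × 111.0 × 2.208 × 0.01732 = 0.03711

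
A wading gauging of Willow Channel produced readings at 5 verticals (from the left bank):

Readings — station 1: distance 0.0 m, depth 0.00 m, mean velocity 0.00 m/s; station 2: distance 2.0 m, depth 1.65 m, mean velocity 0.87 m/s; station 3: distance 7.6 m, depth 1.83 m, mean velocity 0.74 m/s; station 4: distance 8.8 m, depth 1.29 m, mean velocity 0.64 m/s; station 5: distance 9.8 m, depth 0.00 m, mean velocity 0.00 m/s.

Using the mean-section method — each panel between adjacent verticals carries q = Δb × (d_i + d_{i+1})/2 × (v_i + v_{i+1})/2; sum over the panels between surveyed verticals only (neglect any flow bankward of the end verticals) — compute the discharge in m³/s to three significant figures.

10.1 m³/s

Panel 1-2: Δb = 2 m, d̄ = (0.00+1.65)/2 = 0.825, v̄ = (0.00+0.87)/2 = 0.435 → q = 2×0.825×0.435 = 0.7178 m³/s
Panel 2-3: Δb = 5.6 m, d̄ = (1.65+1.83)/2 = 1.74, v̄ = (0.87+0.74)/2 = 0.805 → q = 5.6×1.74×0.805 = 7.844 m³/s
Panel 3-4: Δb = 1.2 m, d̄ = (1.83+1.29)/2 = 1.56, v̄ = (0.74+0.64)/2 = 0.69 → q = 1.2×1.56×0.69 = 1.292 m³/s
Panel 4-5: Δb = 1 m, d̄ = (1.29+0.00)/2 = 0.645, v̄ = (0.64+0.00)/2 = 0.32 → q = 1×0.645×0.32 = 0.2064 m³/s
Q = Σ q = 10.06 m³/s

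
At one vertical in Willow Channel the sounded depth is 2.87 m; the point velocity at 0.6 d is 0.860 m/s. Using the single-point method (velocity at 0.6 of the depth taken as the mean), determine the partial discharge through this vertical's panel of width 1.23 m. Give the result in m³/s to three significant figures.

3.04 m³/s

v̄ = v₀.₆ = 0.860 m/s
q = v̄ × d × w = 0.8600 × 2.87 × 1.23 = 3.036 m³/s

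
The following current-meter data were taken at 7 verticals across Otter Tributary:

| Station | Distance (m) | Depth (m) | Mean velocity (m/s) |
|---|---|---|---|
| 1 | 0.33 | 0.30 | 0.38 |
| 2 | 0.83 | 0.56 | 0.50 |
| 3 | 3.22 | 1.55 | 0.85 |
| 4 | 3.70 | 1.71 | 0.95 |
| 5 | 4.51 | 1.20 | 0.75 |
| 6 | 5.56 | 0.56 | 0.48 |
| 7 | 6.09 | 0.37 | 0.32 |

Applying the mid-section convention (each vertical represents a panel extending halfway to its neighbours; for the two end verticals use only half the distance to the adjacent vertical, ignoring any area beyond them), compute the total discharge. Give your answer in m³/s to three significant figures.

w_1 = (0.83 − 0.33)/2 = 0.25 m; q_1 = 0.38 × 0.30 × 0.25 = 0.02850 m³/s
w_2 = (3.22 − 0.33)/2 = 1.445 m; q_2 = 0.50 × 0.56 × 1.445 = 0.4046 m³/s
w_3 = (3.70 − 0.83)/2 = 1.435 m; q_3 = 0.85 × 1.55 × 1.435 = 1.891 m³/s
w_4 = (4.51 − 3.22)/2 = 0.645 m; q_4 = 0.95 × 1.71 × 0.645 = 1.048 m³/s
w_5 = (5.56 − 3.70)/2 = 0.93 m; q_5 = 0.75 × 1.20 × 0.93 = 0.8370 m³/s
w_6 = (6.09 − 4.51)/2 = 0.79 m; q_6 = 0.48 × 0.56 × 0.79 = 0.2124 m³/s
w_7 = (6.09 − 5.56)/2 = 0.265 m; q_7 = 0.32 × 0.37 × 0.265 = 0.03138 m³/s
Q = Σ qᵢ = 4.452 m³/s

4.45 m³/s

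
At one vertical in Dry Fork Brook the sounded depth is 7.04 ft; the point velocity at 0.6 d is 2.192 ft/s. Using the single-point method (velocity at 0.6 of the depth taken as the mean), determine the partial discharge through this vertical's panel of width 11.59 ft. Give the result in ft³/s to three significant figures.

v̄ = v₀.₆ = 2.192 ft/s
q = v̄ × d × w = 2.192 × 7.04 × 11.59 = 178.9 ft³/s

179 ft³/s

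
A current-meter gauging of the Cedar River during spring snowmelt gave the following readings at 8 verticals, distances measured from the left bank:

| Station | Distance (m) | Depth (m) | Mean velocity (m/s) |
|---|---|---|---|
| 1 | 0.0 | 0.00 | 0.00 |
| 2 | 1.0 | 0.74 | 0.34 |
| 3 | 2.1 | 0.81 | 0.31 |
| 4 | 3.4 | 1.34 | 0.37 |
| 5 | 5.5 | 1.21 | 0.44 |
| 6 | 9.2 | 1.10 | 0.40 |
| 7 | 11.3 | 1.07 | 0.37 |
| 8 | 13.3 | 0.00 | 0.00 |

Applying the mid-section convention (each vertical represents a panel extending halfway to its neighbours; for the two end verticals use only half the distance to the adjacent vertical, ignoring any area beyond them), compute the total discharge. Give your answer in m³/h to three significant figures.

w_2 = (2.1 − 0.0)/2 = 1.05 m; q_2 = 0.34 × 0.74 × 1.05 = 0.2642 m³/s
w_3 = (3.4 − 1.0)/2 = 1.2 m; q_3 = 0.31 × 0.81 × 1.2 = 0.3013 m³/s
w_4 = (5.5 − 2.1)/2 = 1.7 m; q_4 = 0.37 × 1.34 × 1.7 = 0.8429 m³/s
w_5 = (9.2 − 3.4)/2 = 2.9 m; q_5 = 0.44 × 1.21 × 2.9 = 1.544 m³/s
w_6 = (11.3 − 5.5)/2 = 2.9 m; q_6 = 0.40 × 1.10 × 2.9 = 1.276 m³/s
w_7 = (13.3 − 9.2)/2 = 2.05 m; q_7 = 0.37 × 1.07 × 2.05 = 0.8116 m³/s
Stations 1, 8 contribute zero (depth or velocity is 0).
Q = Σ qᵢ = 5.040 m³/s
= 5.040 × 3600 = 18140 m³/h

18100 m³/h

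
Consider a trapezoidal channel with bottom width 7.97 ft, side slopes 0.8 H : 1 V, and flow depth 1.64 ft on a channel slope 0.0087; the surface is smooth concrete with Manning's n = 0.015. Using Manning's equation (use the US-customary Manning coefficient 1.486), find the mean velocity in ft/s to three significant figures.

A = (b + z·y)·y = (7.97 + 0.8×1.64)×1.64 = 15.22 ft²
P = b + 2y√(1+z²) = 7.97 + 2×1.64×√(1+0.8²) = 12.17 ft
R = A/P = 15.22/12.17 = 1.251 ft
Q = (1.486/n)·A·R^(2/3)·S^(1/2) = (1.486/0.015) × 15.22 × 1.251^(2/3) × 0.0087^(1/2) = 163.3 ft³/s
V = Q/A = 163.3/15.22 = 10.73 ft/s

10.7 ft/s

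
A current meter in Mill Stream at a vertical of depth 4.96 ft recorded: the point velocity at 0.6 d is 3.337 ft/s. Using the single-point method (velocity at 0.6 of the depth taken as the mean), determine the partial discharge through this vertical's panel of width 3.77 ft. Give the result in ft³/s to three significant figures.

v̄ = v₀.₆ = 3.337 ft/s
q = v̄ × d × w = 3.337 × 4.96 × 3.77 = 62.40 ft³/s

62.4 ft³/s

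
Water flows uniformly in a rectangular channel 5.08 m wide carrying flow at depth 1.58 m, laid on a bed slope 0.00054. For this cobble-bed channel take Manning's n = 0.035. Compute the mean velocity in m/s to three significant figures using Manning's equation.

0.652 m/s

A = b·y = 5.08 × 1.58 = 8.026 m²
P = b + 2y = 5.08 + 2×1.58 = 8.240 m
R = A/P = 8.026/8.240 = 0.9741 m
Q = (1/n)·A·R^(2/3)·S^(1/2) = (1/0.035) × 8.026 × 0.9741^(2/3) × 0.00054^(1/2) = 5.237 m³/s
V = Q/A = 5.237/8.026 = 0.6524 m/s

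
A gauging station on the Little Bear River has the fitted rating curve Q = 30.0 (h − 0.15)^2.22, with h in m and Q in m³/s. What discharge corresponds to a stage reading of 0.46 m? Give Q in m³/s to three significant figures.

2.23 m³/s

Q = 30.0 × (0.46 − 0.15)^2.22 = 30.0 × 0.31^2.22 = 2.228 m³/s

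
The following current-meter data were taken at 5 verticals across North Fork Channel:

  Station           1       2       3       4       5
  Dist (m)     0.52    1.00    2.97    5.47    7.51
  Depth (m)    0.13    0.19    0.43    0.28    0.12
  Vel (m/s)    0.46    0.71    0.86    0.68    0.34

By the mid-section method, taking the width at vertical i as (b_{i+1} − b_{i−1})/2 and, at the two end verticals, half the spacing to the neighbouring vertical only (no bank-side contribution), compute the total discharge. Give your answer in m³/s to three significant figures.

1.48 m³/s

w_1 = (1.00 − 0.52)/2 = 0.24 m; q_1 = 0.46 × 0.13 × 0.24 = 0.01435 m³/s
w_2 = (2.97 − 0.52)/2 = 1.225 m; q_2 = 0.71 × 0.19 × 1.225 = 0.1653 m³/s
w_3 = (5.47 − 1.00)/2 = 2.235 m; q_3 = 0.86 × 0.43 × 2.235 = 0.8265 m³/s
w_4 = (7.51 − 2.97)/2 = 2.27 m; q_4 = 0.68 × 0.28 × 2.27 = 0.4322 m³/s
w_5 = (7.51 − 5.47)/2 = 1.02 m; q_5 = 0.34 × 0.12 × 1.02 = 0.04162 m³/s
Q = Σ qᵢ = 1.480 m³/s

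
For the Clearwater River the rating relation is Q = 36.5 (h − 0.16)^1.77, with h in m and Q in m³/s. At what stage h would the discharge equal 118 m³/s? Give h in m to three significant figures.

h − h₀ = (Q/C)^(1/b) = (118/36.5)^(1/1.77) = 1.940 m
h = 0.16 + 1.940 = 2.100 m

2.10 m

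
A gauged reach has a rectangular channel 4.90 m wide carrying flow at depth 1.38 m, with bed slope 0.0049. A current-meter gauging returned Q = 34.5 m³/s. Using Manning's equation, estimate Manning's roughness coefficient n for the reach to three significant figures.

0.0126

A = b·y = 4.90 × 1.38 = 6.762 m²
P = b + 2y = 4.90 + 2×1.38 = 7.660 m
R = A/P = 6.762/7.660 = 0.8828 m
n = (1/Q)·A·R^(2/3)·S^(1/2) = (1/34.5) × 6.762 × 0.9202 × 0.07000 = 0.01263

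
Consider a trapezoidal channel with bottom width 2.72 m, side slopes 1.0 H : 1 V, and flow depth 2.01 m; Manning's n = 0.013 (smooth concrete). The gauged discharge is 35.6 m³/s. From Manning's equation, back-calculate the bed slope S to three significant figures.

0.00201

A = (b + z·y)·y = (2.72 + 1.0×2.01)×2.01 = 9.507 m²
P = b + 2y√(1+z²) = 2.72 + 2×2.01×√(1+1.0²) = 8.405 m
R = A/P = 9.507/8.405 = 1.131 m
S = (Q·n / (1·A·R^(2/3)))² = (35.6×0.013 / (1×9.507×1.086))² = 0.002011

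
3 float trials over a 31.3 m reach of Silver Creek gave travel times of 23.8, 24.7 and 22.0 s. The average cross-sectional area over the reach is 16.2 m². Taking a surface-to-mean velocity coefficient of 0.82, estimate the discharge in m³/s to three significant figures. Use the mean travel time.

t̄ = (23.8 + 24.7 + 22.0) / 3 = 23.5 s
v_surface = L / t̄ = 31.3 / 23.5 = 1.332 m/s
v_mean = 0.82 × 1.332 = 1.092 m/s
Q = A × v_mean = 16.2 × 1.092 = 17.69 m³/s

17.7 m³/s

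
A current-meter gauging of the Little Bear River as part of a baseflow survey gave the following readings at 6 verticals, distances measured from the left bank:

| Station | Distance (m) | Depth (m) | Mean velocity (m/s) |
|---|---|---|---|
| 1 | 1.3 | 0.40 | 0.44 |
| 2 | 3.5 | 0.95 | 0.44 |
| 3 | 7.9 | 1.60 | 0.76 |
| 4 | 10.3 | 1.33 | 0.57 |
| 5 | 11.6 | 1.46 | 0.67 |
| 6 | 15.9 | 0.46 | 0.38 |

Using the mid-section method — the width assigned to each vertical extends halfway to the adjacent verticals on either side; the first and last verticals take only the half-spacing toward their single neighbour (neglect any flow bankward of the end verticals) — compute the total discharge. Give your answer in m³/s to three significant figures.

w_1 = (3.5 − 1.3)/2 = 1.1 m; q_1 = 0.44 × 0.40 × 1.1 = 0.1936 m³/s
w_2 = (7.9 − 1.3)/2 = 3.3 m; q_2 = 0.44 × 0.95 × 3.3 = 1.379 m³/s
w_3 = (10.3 − 3.5)/2 = 3.4 m; q_3 = 0.76 × 1.60 × 3.4 = 4.134 m³/s
w_4 = (11.6 − 7.9)/2 = 1.85 m; q_4 = 0.57 × 1.33 × 1.85 = 1.402 m³/s
w_5 = (15.9 − 10.3)/2 = 2.8 m; q_5 = 0.67 × 1.46 × 2.8 = 2.739 m³/s
w_6 = (15.9 − 11.6)/2 = 2.15 m; q_6 = 0.38 × 0.46 × 2.15 = 0.3758 m³/s
Q = Σ qᵢ = 10.22 m³/s

10.2 m³/s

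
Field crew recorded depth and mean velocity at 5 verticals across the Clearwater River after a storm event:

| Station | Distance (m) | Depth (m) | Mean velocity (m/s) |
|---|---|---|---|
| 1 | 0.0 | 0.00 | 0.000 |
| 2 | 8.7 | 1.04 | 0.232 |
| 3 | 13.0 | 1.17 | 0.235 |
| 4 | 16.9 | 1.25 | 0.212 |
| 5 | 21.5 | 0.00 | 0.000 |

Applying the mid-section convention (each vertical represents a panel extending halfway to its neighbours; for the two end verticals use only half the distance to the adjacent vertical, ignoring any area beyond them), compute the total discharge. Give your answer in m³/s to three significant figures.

3.82 m³/s

w_2 = (13.0 − 0.0)/2 = 6.5 m; q_2 = 0.232 × 1.04 × 6.5 = 1.568 m³/s
w_3 = (16.9 − 8.7)/2 = 4.1 m; q_3 = 0.235 × 1.17 × 4.1 = 1.127 m³/s
w_4 = (21.5 − 13.0)/2 = 4.25 m; q_4 = 0.212 × 1.25 × 4.25 = 1.126 m³/s
Stations 1, 5 contribute zero (depth or velocity is 0).
Q = Σ qᵢ = 3.822 m³/s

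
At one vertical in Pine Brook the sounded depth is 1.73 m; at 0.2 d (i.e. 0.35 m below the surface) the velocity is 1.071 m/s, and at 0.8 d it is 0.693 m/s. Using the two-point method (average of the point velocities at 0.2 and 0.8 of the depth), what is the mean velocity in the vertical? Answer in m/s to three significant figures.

v̄ = (1.071 + 0.693) / 2 = 0.8820 m/s

0.882 m/s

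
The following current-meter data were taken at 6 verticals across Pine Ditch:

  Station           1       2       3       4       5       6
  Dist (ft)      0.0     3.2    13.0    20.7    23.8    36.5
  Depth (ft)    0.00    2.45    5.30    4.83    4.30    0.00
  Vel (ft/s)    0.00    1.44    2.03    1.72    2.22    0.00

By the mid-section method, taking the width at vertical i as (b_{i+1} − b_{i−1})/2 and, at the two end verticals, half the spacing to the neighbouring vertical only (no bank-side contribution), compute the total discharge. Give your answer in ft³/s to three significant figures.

237 ft³/s

w_2 = (13.0 − 0.0)/2 = 6.5 ft; q_2 = 1.44 × 2.45 × 6.5 = 22.93 ft³/s
w_3 = (20.7 − 3.2)/2 = 8.75 ft; q_3 = 2.03 × 5.30 × 8.75 = 94.14 ft³/s
w_4 = (23.8 − 13.0)/2 = 5.4 ft; q_4 = 1.72 × 4.83 × 5.4 = 44.86 ft³/s
w_5 = (36.5 − 20.7)/2 = 7.9 ft; q_5 = 2.22 × 4.30 × 7.9 = 75.41 ft³/s
Stations 1, 6 contribute zero (depth or velocity is 0).
Q = Σ qᵢ = 237.3 ft³/s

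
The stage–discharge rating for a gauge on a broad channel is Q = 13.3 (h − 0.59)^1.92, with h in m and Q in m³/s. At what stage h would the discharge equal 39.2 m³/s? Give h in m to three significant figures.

h − h₀ = (Q/C)^(1/b) = (39.2/13.3)^(1/1.92) = 1.756 m
h = 0.59 + 1.756 = 2.346 m

2.35 m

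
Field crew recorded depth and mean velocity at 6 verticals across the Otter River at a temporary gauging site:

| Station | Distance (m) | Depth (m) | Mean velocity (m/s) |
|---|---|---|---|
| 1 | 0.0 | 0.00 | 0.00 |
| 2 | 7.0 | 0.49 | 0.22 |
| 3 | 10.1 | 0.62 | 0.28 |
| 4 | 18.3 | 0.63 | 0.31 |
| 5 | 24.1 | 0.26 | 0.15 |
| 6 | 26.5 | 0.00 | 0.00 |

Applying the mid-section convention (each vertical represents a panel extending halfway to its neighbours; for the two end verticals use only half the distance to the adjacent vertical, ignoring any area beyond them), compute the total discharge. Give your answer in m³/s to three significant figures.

3.05 m³/s

w_2 = (10.1 − 0.0)/2 = 5.05 m; q_2 = 0.22 × 0.49 × 5.05 = 0.5444 m³/s
w_3 = (18.3 − 7.0)/2 = 5.65 m; q_3 = 0.28 × 0.62 × 5.65 = 0.9808 m³/s
w_4 = (24.1 − 10.1)/2 = 7 m; q_4 = 0.31 × 0.63 × 7 = 1.367 m³/s
w_5 = (26.5 − 18.3)/2 = 4.1 m; q_5 = 0.15 × 0.26 × 4.1 = 0.1599 m³/s
Stations 1, 6 contribute zero (depth or velocity is 0).
Q = Σ qᵢ = 3.052 m³/s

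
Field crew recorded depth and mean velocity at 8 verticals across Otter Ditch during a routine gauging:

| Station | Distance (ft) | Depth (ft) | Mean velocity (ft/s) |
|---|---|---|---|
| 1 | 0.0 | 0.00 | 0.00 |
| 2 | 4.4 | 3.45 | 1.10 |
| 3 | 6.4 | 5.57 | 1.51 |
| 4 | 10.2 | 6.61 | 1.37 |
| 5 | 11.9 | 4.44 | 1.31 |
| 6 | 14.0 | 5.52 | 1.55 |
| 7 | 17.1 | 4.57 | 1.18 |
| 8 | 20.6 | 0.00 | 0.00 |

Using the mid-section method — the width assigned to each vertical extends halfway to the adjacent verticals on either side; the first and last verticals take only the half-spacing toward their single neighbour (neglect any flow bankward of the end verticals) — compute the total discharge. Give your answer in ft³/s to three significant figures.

w_2 = (6.4 − 0.0)/2 = 3.2 ft; q_2 = 1.10 × 3.45 × 3.2 = 12.14 ft³/s
w_3 = (10.2 − 4.4)/2 = 2.9 ft; q_3 = 1.51 × 5.57 × 2.9 = 24.39 ft³/s
w_4 = (11.9 − 6.4)/2 = 2.75 ft; q_4 = 1.37 × 6.61 × 2.75 = 24.90 ft³/s
w_5 = (14.0 − 10.2)/2 = 1.9 ft; q_5 = 1.31 × 4.44 × 1.9 = 11.05 ft³/s
w_6 = (17.1 − 11.9)/2 = 2.6 ft; q_6 = 1.55 × 5.52 × 2.6 = 22.25 ft³/s
w_7 = (20.6 − 14.0)/2 = 3.3 ft; q_7 = 1.18 × 4.57 × 3.3 = 17.80 ft³/s
Stations 1, 8 contribute zero (depth or velocity is 0).
Q = Σ qᵢ = 112.5 ft³/s

113 ft³/s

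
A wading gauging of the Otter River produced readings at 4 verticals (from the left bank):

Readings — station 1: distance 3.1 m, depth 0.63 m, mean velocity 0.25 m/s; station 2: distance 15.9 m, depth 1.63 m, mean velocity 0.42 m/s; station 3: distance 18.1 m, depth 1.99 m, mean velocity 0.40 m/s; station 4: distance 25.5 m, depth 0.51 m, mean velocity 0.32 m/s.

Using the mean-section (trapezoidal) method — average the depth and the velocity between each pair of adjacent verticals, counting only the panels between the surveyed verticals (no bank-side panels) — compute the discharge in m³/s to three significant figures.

Panel 1-2: Δb = 12.8 m, d̄ = (0.63+1.63)/2 = 1.13, v̄ = (0.25+0.42)/2 = 0.335 → q = 12.8×1.13×0.335 = 4.845 m³/s
Panel 2-3: Δb = 2.2 m, d̄ = (1.63+1.99)/2 = 1.81, v̄ = (0.42+0.40)/2 = 0.41 → q = 2.2×1.81×0.41 = 1.633 m³/s
Panel 3-4: Δb = 7.4 m, d̄ = (1.99+0.51)/2 = 1.25, v̄ = (0.40+0.32)/2 = 0.36 → q = 7.4×1.25×0.36 = 3.330 m³/s
Q = Σ q = 9.808 m³/s

9.81 m³/s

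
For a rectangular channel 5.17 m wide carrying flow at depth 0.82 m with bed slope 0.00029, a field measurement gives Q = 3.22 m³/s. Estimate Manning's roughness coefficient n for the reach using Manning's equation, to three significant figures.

0.0163

A = b·y = 5.17 × 0.82 = 4.239 m²
P = b + 2y = 5.17 + 2×0.82 = 6.810 m
R = A/P = 4.239/6.810 = 0.6225 m
n = (1/Q)·A·R^(2/3)·S^(1/2) = (1/3.22) × 4.239 × 0.7291 × 0.01703 = 0.01635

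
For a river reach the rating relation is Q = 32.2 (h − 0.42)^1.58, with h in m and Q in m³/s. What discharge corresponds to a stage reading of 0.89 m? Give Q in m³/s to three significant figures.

Q = 32.2 × (0.89 − 0.42)^1.58 = 32.2 × 0.47^1.58 = 9.767 m³/s

9.77 m³/s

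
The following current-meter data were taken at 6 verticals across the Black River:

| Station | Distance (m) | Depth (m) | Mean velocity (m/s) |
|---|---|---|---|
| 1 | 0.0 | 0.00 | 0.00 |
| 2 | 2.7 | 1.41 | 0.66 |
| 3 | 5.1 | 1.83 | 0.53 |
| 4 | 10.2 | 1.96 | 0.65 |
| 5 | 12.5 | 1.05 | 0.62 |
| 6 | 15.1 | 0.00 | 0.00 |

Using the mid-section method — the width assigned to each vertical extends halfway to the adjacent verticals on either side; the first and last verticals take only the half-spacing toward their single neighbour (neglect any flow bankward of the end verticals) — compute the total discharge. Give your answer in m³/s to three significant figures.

w_2 = (5.1 − 0.0)/2 = 2.55 m; q_2 = 0.66 × 1.41 × 2.55 = 2.373 m³/s
w_3 = (10.2 − 2.7)/2 = 3.75 m; q_3 = 0.53 × 1.83 × 3.75 = 3.637 m³/s
w_4 = (12.5 − 5.1)/2 = 3.7 m; q_4 = 0.65 × 1.96 × 3.7 = 4.714 m³/s
w_5 = (15.1 − 10.2)/2 = 2.45 m; q_5 = 0.62 × 1.05 × 2.45 = 1.595 m³/s
Stations 1, 6 contribute zero (depth or velocity is 0).
Q = Σ qᵢ = 12.32 m³/s

12.3 m³/s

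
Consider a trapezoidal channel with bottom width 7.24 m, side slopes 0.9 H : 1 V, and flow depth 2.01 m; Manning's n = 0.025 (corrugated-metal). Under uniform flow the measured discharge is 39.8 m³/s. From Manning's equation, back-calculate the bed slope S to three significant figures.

A = (b + z·y)·y = (7.24 + 0.9×2.01)×2.01 = 18.19 m²
P = b + 2y√(1+z²) = 7.24 + 2×2.01×√(1+0.9²) = 12.65 m
R = A/P = 18.19/12.65 = 1.438 m
S = (Q·n / (1·A·R^(2/3)))² = (39.8×0.025 / (1×18.19×1.274))² = 0.001844

0.00184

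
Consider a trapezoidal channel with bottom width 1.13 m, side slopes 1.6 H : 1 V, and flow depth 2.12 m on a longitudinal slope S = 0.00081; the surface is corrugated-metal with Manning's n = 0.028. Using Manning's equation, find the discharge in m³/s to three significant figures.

A = (b + z·y)·y = (1.13 + 1.6×2.12)×2.12 = 9.587 m²
P = b + 2y√(1+z²) = 1.13 + 2×2.12×√(1+1.6²) = 9.130 m
R = A/P = 9.587/9.130 = 1.050 m
Q = (1/n)·A·R^(2/3)·S^(1/2) = (1/0.028) × 9.587 × 1.050^(2/3) × 0.00081^(1/2) = 10.07 m³/s

10.1 m³/s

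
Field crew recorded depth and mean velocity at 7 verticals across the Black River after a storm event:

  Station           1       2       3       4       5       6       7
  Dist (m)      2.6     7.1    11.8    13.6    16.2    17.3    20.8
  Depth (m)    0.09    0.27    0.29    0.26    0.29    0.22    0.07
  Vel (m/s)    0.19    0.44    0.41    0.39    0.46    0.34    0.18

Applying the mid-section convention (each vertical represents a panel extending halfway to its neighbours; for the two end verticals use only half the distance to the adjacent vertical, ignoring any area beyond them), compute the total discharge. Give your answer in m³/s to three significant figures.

w_1 = (7.1 − 2.6)/2 = 2.25 m; q_1 = 0.19 × 0.09 × 2.25 = 0.03848 m³/s
w_2 = (11.8 − 2.6)/2 = 4.6 m; q_2 = 0.44 × 0.27 × 4.6 = 0.5465 m³/s
w_3 = (13.6 − 7.1)/2 = 3.25 m; q_3 = 0.41 × 0.29 × 3.25 = 0.3864 m³/s
w_4 = (16.2 − 11.8)/2 = 2.2 m; q_4 = 0.39 × 0.26 × 2.2 = 0.2231 m³/s
w_5 = (17.3 − 13.6)/2 = 1.85 m; q_5 = 0.46 × 0.29 × 1.85 = 0.2468 m³/s
w_6 = (20.8 − 16.2)/2 = 2.3 m; q_6 = 0.34 × 0.22 × 2.3 = 0.1720 m³/s
w_7 = (20.8 − 17.3)/2 = 1.75 m; q_7 = 0.18 × 0.07 × 1.75 = 0.02205 m³/s
Q = Σ qᵢ = 1.635 m³/s

1.64 m³/s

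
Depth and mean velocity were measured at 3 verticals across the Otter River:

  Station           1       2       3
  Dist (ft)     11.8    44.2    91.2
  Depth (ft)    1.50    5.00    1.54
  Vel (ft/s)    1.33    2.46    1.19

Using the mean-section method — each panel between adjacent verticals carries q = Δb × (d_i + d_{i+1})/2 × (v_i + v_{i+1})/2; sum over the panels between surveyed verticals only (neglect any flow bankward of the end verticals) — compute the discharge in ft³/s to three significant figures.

Panel 1-2: Δb = 32.4 ft, d̄ = (1.50+5.00)/2 = 3.25, v̄ = (1.33+2.46)/2 = 1.895 → q = 32.4×3.25×1.895 = 199.5 ft³/s
Panel 2-3: Δb = 47 ft, d̄ = (5.00+1.54)/2 = 3.27, v̄ = (2.46+1.19)/2 = 1.825 → q = 47×3.27×1.825 = 280.5 ft³/s
Q = Σ q = 480.0 ft³/s

480 ft³/s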